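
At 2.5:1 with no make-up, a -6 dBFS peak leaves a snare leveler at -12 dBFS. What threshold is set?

-16 dBFS

Input is 10 dB above T (since output overshoot × R = input overshoot: (-12 − T)·2.5 = -6 − T gives T = -16 dBFS).
Check: -16 + (-6 − (-16))/2.5 = -16 + 4 = -12 dBFS. ✓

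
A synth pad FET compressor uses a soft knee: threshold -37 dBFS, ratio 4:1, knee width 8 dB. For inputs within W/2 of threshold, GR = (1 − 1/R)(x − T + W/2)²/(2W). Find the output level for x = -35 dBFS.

-36.6875 dBFS

x − T + W/2 = -35 − (-37) + 4 = 6.
GR = (1 − 1/4) × 6² / 16 = 0.75 × 36 / 16 = 1.6875 dB.
Output = -35 − 1.6875 = -36.6875 dBFS.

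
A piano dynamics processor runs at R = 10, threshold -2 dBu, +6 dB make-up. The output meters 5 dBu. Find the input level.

Stripping the +6 dB make-up gives -1 dBu at the gain stage.
The compressed level sits -1 − (-2) = 1 dB over threshold.
Before 10:1 compression the overshoot was 1 × 10 = 10 dB, so input = -2 + 10 = 8 dBu.

8 dBu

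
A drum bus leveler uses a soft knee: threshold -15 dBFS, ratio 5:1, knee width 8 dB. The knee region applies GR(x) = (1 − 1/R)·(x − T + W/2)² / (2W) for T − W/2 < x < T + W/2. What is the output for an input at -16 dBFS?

-16.45 dBFS

x − T + W/2 = -16 − (-15) + 4 = 3.
GR = (1 − 1/5) × 3² / 16 = 0.8 × 9 / 16 = 0.45 dB.
Output = -16 − 0.45 = -16.45 dBFS.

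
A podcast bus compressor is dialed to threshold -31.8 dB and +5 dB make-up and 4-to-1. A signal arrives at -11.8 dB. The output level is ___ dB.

The input is 20 dB above the -31.8 dB threshold.
4:1 compression reduces that to 20/4 = 5 dB over.
Output = -31.8 + 5 = -26.8 dB; make-up adds 5 dB, giving -21.8 dB.

-21.8 dB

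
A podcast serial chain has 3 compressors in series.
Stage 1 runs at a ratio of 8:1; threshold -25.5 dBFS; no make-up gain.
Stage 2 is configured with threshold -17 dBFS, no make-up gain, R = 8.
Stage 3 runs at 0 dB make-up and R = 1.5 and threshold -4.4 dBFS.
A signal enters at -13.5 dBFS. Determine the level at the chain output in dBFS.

-24 dBFS

Stage 1: 12 dB above -25.5 dBFS, reduced 8:1 to 1.5 dB above → -24 dBFS.
Stage 2: -24 dBFS ≤ -17 dBFS, so stage 2 doesn't engage; output -24 dBFS.
Stage 3: -24 dBFS is at or below the -4.4 dBFS threshold — no compression; output -24 dBFS.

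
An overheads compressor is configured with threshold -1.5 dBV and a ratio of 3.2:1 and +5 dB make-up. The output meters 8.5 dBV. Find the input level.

Before make-up, the level was 8.5 − 5 = 3.5 dBV.
The compressed level sits 3.5 − (-1.5) = 5 dB over threshold.
Input overshoot = R × output overshoot = 16 dB → input = -1.5 + 16 = 14.5 dBV.

14.5 dBV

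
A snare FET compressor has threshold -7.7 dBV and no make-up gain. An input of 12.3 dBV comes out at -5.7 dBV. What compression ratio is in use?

10:1

Input overshoot = 12.3 − (-7.7) = 20 dB; output overshoot = -5.7 − (-7.7) = 2 dB.
Ratio = 20 / 2 = 10.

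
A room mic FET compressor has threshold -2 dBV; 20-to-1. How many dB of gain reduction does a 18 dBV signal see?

19 dB

The signal is 20 dB above threshold.
At 20:1, output sits 20/20 = 1 dB above threshold.
Gain reduction = 20 − 1 = 19 dB.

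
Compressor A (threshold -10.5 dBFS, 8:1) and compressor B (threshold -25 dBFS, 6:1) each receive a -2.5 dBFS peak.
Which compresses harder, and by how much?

A: overshoot 8 dB → output overshoot 1 dB → GR 7 dB.
B: overshoot 22.5 dB → output overshoot 3.75 dB → GR 18.75 dB.
B reduces 11.75 dB more.

B, by 11.75 dB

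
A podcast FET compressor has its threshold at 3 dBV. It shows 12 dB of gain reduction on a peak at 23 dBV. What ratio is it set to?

2.5:1

Input overshoot = 23 − 3 = 20 dB.
Output overshoot = 20 − 12 = 8 dB.
Ratio = input overshoot / output overshoot = 20 / 8 = 2.5.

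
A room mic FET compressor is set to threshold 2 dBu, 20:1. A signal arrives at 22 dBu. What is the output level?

Overshoot: 22 − 2 = 20 dB.
At 20:1 the overshoot is divided by 20, leaving 1 dB above threshold.
So the level is 2 + 1 = 3 dBu.

3 dBu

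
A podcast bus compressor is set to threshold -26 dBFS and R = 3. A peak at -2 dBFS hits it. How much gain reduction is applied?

16 dB

-2 dBFS exceeds the threshold by 24 dB.
At 3:1, output sits 24/3 = 8 dB above threshold.
So the signal is attenuated by 24 − 8 = 16 dB.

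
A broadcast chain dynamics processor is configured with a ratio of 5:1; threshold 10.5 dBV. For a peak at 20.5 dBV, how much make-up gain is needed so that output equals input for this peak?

8 dB

Without make-up, output = threshold + overshoot/5 = 10.5 + 2 = 12.5 dBV.
Gap to target: 8 dB.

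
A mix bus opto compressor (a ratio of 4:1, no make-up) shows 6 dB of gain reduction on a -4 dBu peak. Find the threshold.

Let T be the threshold. Output overshoot = (input overshoot)/R, so -10 − T = (-4 − T)/4.
4·(-10 − T) = -4 − T → 3·T = -40 − (-4) = -36.
T = -36/3 = -12 dBu.

-12 dBu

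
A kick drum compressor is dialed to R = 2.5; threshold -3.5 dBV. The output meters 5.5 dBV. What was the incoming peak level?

19 dBV

The compressed level sits 5.5 − (-3.5) = 9 dB over threshold.
Before 2.5:1 compression the overshoot was 9 × 2.5 = 22.5 dB, so input = -3.5 + 22.5 = 19 dBV.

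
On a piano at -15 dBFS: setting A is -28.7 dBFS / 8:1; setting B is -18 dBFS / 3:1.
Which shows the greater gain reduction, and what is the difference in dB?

A: 13.7 dB over, compressed to 1.7125 dB over, so 11.9875 dB of GR.
B: 3 dB over, compressed to 1 dB over, so 2 dB of GR.
A reduces 9.9875 dB more.

A, by 9.9875 dB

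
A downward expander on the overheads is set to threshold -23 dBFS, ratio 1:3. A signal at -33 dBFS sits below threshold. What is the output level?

-53 dBFS

The input is 10 dB below the -23 dBFS threshold.
A 1:3 expander multiplies undershoot by 3: 10 × 3 = 30 dB below threshold.
Output = -23 − 30 = -53 dBFS.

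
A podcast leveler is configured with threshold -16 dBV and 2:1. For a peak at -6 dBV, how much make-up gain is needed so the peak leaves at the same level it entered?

Overshoot 10 dB → 10/2 = 5 dB after compression, so the compressed level is -16 + 5 = -11 dBV.
Make-up = target − compressed = -6 − (-11) = 5 dB.

5 dB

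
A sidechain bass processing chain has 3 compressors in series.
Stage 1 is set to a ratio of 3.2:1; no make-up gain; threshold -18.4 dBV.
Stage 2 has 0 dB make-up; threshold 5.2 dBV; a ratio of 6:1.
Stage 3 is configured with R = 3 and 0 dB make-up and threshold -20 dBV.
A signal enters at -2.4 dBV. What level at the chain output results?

Stage 1: 16 dB above -18.4 dBV, reduced 3.2:1 to 5 dB above → -13.4 dBV.
Stage 2: -13.4 dBV is at or below the 5.2 dBV threshold — no compression; output -13.4 dBV.
Stage 3: 6.6 dB above -20 dBV, reduced 3:1 to 2.2 dB above → -17.8 dBV.

-17.8 dBV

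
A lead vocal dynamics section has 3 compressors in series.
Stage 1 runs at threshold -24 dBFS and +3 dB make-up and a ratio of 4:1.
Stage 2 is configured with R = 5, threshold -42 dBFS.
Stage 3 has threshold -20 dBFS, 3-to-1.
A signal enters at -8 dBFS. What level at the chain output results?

-37 dBFS

Stage 1: 16 dB above -24 dBFS, reduced 4:1 to 4 dB above → -20 dBFS; +3 dB make-up → -17 dBFS.
Stage 2: overshoot 25 dB → 25/5 = 5 dB → -37 dBFS.
Stage 3: -37 dBFS ≤ -20 dBFS, so stage 3 doesn't engage; output -37 dBFS.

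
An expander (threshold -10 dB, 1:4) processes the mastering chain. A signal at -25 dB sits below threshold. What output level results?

-70 dB

The input is 15 dB below the -10 dB threshold.
A 1:4 expander multiplies undershoot by 4: 15 × 4 = 60 dB below threshold.
Output = -10 − 60 = -70 dB.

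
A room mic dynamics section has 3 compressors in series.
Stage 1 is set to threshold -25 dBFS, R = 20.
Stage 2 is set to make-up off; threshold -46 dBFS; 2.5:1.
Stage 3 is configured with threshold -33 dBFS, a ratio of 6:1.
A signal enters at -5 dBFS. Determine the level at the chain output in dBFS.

Stage 1: -5 dBFS is 20 dB over -25 dBFS; at 20:1 that becomes 1 dB over, giving -24 dBFS.
Stage 2: -24 dBFS is 22 dB over -46 dBFS; at 2.5:1 that becomes 8.8 dB over, giving -37.2 dBFS.
Stage 3: below threshold (-37.2 ≤ -33); passes unchanged; output -37.2 dBFS.

-37.2 dBFS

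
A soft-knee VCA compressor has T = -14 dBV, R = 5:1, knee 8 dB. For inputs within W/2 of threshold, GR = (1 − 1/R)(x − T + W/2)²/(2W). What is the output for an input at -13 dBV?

-14.25 dBV

x − T + W/2 = -13 − (-14) + 4 = 5.
GR = (1 − 1/5) × 5² / 16 = 0.8 × 25 / 16 = 1.25 dB.
Output = -13 − 1.25 = -14.25 dBV.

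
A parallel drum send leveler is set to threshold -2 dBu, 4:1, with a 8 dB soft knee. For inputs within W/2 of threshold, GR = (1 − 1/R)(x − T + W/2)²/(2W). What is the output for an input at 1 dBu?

x − T + W/2 = 1 − (-2) + 4 = 7.
GR = (1 − 1/4) × 7² / 16 = 0.75 × 49 / 16 = 2.296875 dB.
Output = 1 − 2.296875 = -1.296875 dBu.

-1.296875 dBu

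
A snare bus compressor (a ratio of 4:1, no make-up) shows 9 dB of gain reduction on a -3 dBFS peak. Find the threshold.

-15 dBFS

Let T be the threshold. Output overshoot = (input overshoot)/R, so -12 − T = (-3 − T)/4.
4·(-12 − T) = -3 − T → 3·T = -48 − (-3) = -45.
T = -45/3 = -15 dBFS.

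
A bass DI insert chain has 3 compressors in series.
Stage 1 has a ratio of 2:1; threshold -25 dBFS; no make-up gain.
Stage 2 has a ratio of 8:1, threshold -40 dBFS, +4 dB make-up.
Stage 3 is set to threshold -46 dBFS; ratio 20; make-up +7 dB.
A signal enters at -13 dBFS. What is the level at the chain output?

-38.36875 dBFS

Stage 1: overshoot 12 dB → 12/2 = 6 dB → -19 dBFS.
Stage 2: 21 dB above -40 dBFS, reduced 8:1 to 2.625 dB above → -37.375 dBFS; +4 dB make-up → -33.375 dBFS.
Stage 3: 12.625 dB above -46 dBFS, reduced 20:1 to 0.63125 dB above → -45.36875 dBFS; +7 dB make-up → -38.36875 dBFS.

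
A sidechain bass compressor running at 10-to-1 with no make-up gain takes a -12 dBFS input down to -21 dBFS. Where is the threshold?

-22 dBFS

Gain reduction = -12 − (-21) = 9 dB; output overshoot = GR / (R − 1) = 9 / 9 = 1 dB.
Threshold = output − output overshoot = -21 − 1 = -22 dBFS.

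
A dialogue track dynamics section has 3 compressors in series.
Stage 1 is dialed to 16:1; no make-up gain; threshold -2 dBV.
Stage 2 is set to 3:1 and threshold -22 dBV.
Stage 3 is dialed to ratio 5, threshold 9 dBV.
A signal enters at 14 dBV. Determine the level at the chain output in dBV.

-15 dBV

Stage 1: overshoot 16 dB → 16/16 = 1 dB → -1 dBV.
Stage 2: 21 dB above -22 dBV, reduced 3:1 to 7 dB above → -15 dBV.
Stage 3: -15 dBV ≤ 9 dBV, so stage 3 doesn't engage; output -15 dBV.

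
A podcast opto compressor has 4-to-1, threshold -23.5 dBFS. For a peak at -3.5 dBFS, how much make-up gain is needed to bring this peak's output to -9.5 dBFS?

The peak compresses to -23.5 + 20/4 = -18.5 dBFS.
To reach -9.5 dBFS requires -9.5 − (-18.5) = 9 dB of make-up.

9 dB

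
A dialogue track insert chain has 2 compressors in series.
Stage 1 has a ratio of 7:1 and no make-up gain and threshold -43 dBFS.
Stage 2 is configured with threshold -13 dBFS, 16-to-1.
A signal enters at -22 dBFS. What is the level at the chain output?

-40 dBFS

Stage 1: -22 dBFS is 21 dB over -43 dBFS; at 7:1 that becomes 3 dB over, giving -40 dBFS.
Stage 2: -40 dBFS is at or below the -13 dBFS threshold — no compression; output -40 dBFS.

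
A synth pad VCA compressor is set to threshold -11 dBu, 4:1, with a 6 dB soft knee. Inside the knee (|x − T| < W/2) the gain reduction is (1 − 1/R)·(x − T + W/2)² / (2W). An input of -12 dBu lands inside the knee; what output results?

-12.25 dBu

x − T + W/2 = -12 − (-11) + 3 = 2.
GR = (1 − 1/4) × 2² / 12 = 0.75 × 4 / 12 = 0.25 dB.
Output = -12 − 0.25 = -12.25 dBu.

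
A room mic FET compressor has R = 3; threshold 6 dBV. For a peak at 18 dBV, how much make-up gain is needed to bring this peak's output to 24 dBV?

The peak compresses to 6 + 12/3 = 10 dBV.
To reach 24 dBV requires 24 − 10 = 14 dB of make-up.

14 dB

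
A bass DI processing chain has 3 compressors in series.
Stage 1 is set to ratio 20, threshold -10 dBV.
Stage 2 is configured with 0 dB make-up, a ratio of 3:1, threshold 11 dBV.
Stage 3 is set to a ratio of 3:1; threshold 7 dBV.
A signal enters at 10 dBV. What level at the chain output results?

-9 dBV

Stage 1: overshoot 20 dB → 20/20 = 1 dB → -9 dBV.
Stage 2: -9 dBV ≤ 11 dBV, so stage 2 doesn't engage; output -9 dBV.
Stage 3: -9 dBV ≤ 7 dBV, so stage 3 doesn't engage; output -9 dBV.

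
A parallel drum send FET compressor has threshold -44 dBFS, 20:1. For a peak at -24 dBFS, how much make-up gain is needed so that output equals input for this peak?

19 dB

Overshoot 20 dB → 20/20 = 1 dB after compression, so the compressed level is -44 + 1 = -43 dBFS.
Make-up = target − compressed = -24 − (-43) = 19 dB.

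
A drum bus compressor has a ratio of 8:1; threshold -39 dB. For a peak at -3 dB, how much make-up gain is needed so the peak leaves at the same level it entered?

31.5 dB

Without make-up, output = threshold + overshoot/8 = -39 + 4.5 = -34.5 dB.
Gap to target: 31.5 dB.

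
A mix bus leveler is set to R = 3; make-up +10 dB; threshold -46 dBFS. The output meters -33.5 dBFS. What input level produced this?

Remove make-up: -33.5 − 10 = -43.5 dBFS.
The compressed level sits -43.5 − (-46) = 2.5 dB over threshold.
Before 3:1 compression the overshoot was 2.5 × 3 = 7.5 dB, so input = -46 + 7.5 = -38.5 dBFS.

-38.5 dBFS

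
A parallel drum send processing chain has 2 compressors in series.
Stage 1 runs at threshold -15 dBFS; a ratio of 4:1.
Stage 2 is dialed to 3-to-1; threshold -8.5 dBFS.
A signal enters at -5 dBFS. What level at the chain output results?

-12.5 dBFS

Stage 1: -5 dBFS is 10 dB over -15 dBFS; at 4:1 that becomes 2.5 dB over, giving -12.5 dBFS.
Stage 2: -12.5 dBFS is at or below the -8.5 dBFS threshold — no compression; output -12.5 dBFS.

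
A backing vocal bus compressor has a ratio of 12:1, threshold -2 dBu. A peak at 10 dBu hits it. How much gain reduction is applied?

11 dB

10 dBu exceeds the threshold by 12 dB.
A 12:1 ratio leaves 1 dB of that excess.
Gain reduction = 12 − 1 = 11 dB.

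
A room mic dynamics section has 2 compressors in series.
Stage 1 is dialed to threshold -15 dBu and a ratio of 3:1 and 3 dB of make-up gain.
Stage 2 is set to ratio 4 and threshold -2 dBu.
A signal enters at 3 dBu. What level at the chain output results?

-6 dBu

Stage 1: 3 dBu is 18 dB over -15 dBu; at 3:1 that becomes 6 dB over, giving -9 dBu; +3 dB make-up → -6 dBu.
Stage 2: -6 dBu ≤ -2 dBu, so stage 2 doesn't engage; output -6 dBu.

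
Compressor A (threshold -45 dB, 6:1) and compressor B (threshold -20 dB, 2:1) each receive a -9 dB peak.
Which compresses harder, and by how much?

A: overshoot 36 dB → output overshoot 6 dB → GR 30 dB.
B: overshoot 11 dB → output overshoot 5.5 dB → GR 5.5 dB.
A reduces 24.5 dB more.

A, by 24.5 dB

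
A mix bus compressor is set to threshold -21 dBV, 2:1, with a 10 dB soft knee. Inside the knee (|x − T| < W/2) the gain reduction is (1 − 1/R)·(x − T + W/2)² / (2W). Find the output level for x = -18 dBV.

x − T + W/2 = -18 − (-21) + 5 = 8.
GR = (1 − 1/2) × 8² / 20 = 0.5 × 64 / 20 = 1.6 dB.
Output = -18 − 1.6 = -19.6 dBV.

-19.6 dBV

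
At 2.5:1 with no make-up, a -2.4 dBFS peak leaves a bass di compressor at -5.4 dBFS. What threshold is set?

Input is 5 dB above T (since output overshoot × R = input overshoot: (-5.4 − T)·2.5 = -2.4 − T gives T = -7.4 dBFS).
Check: -7.4 + (-2.4 − (-7.4))/2.5 = -7.4 + 2 = -5.4 dBFS. ✓

-7.4 dBFS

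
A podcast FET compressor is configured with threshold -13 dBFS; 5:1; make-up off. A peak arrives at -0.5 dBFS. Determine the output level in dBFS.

The input is 12.5 dB above the -13 dBFS threshold.
The 12.5 dB excess becomes 2.5 dB after 5:1 reduction.
Output = -13 + 2.5 = -10.5 dBFS.

-10.5 dBFS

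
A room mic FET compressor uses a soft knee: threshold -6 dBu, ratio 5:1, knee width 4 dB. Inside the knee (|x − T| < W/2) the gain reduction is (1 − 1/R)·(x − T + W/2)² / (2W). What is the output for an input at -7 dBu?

x − T + W/2 = -7 − (-6) + 2 = 1.
GR = (1 − 1/5) × 1² / 8 = 0.8 × 1 / 8 = 0.1 dB.
Output = -7 − 0.1 = -7.1 dBu.

-7.1 dBu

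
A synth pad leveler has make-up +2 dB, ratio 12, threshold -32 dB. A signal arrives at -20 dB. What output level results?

-20 dB sits 12 dB over threshold.
The 12 dB excess becomes 1 dB after 12:1 reduction.
So the level is -32 + 1 = -31 dB; make-up adds 2 dB, giving -29 dB.

-29 dB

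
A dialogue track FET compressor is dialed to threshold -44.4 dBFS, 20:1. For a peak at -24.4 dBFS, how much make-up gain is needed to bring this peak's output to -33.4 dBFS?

Without make-up, output = threshold + overshoot/20 = -44.4 + 1 = -43.4 dBFS.
Gap to target: 10 dB.

10 dB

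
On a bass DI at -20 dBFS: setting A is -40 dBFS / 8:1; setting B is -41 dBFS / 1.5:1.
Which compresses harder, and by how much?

A, by 10.5 dB

A: 20 dB over, compressed to 2.5 dB over, so 17.5 dB of GR.
B: 21 dB over, compressed to 14 dB over, so 7 dB of GR.
Difference: 10.5 dB in favour of A.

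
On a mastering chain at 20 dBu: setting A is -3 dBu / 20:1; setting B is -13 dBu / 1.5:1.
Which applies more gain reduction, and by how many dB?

A: GR = 23 − 23/20 = 21.85 dB.
B: GR = 33 − 33/1.5 = 11 dB.
A applies 10.85 dB more gain reduction.

A, by 10.85 dB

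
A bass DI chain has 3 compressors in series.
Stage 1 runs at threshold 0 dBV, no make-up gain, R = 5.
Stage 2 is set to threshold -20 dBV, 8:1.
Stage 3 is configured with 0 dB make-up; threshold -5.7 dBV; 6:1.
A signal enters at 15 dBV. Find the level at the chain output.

Stage 1: overshoot 15 dB → 15/5 = 3 dB → 3 dBV.
Stage 2: 3 dBV is 23 dB over -20 dBV; at 8:1 that becomes 2.875 dB over, giving -17.125 dBV.
Stage 3: below threshold (-17.125 ≤ -5.7); passes unchanged; output -17.125 dBV.

-17.125 dBV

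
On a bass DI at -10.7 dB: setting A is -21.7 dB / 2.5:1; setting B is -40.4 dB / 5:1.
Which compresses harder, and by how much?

B, by 17.16 dB

A: overshoot 11 dB → output overshoot 4.4 dB → GR 6.6 dB.
B: overshoot 29.7 dB → output overshoot 5.94 dB → GR 23.76 dB.
Difference: 17.16 dB in favour of B.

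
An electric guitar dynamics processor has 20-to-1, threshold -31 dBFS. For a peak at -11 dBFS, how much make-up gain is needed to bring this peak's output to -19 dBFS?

Overshoot 20 dB → 20/20 = 1 dB after compression, so the compressed level is -31 + 1 = -30 dBFS.
Make-up = target − compressed = -19 − (-30) = 11 dB.

11 dB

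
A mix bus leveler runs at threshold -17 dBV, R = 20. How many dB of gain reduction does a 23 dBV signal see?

23 dBV exceeds the threshold by 40 dB.
At 20:1, output sits 40/20 = 2 dB above threshold.
GR = overshoot in − overshoot out = 40 − 2 = 38 dB.

38 dB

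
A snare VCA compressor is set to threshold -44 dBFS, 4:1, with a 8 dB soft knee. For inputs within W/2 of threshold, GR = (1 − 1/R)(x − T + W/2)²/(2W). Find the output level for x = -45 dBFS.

x − T + W/2 = -45 − (-44) + 4 = 3.
GR = (1 − 1/4) × 3² / 16 = 0.75 × 9 / 16 = 0.421875 dB.
Output = -45 − 0.421875 = -45.421875 dBFS.

-45.421875 dBFS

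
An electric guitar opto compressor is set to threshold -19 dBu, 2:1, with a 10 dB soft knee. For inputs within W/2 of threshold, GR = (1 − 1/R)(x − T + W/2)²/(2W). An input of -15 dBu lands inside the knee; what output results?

-17.025 dBu

x − T + W/2 = -15 − (-19) + 5 = 9.
GR = (1 − 1/2) × 9² / 20 = 0.5 × 81 / 20 = 2.025 dB.
Output = -15 − 2.025 = -17.025 dBu.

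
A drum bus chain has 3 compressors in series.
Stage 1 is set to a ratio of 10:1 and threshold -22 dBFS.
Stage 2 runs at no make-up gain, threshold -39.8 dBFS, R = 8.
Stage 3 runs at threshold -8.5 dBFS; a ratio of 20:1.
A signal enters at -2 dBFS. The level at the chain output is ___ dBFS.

-37.325 dBFS

Stage 1: 20 dB above -22 dBFS, reduced 10:1 to 2 dB above → -20 dBFS.
Stage 2: overshoot 19.8 dB → 19.8/8 = 2.475 dB → -37.325 dBFS.
Stage 3: -37.325 dBFS is at or below the -8.5 dBFS threshold — no compression; output -37.325 dBFS.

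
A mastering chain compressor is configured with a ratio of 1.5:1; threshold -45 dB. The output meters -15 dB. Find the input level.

0 dB

The compressed level sits -15 − (-45) = 30 dB over threshold.
Input overshoot = R × output overshoot = 45 dB → input = -45 + 45 = 0 dB.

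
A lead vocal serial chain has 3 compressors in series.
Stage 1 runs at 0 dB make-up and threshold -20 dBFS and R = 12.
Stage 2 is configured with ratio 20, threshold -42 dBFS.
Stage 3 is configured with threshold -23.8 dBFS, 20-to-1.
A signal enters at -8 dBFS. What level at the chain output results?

-40.85 dBFS

Stage 1: 12 dB above -20 dBFS, reduced 12:1 to 1 dB above → -19 dBFS.
Stage 2: 23 dB above -42 dBFS, reduced 20:1 to 1.15 dB above → -40.85 dBFS.
Stage 3: -40.85 dBFS ≤ -23.8 dBFS, so stage 3 doesn't engage; output -40.85 dBFS.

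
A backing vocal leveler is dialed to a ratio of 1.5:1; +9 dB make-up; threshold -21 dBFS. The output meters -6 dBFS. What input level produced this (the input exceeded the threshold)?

-12 dBFS

Remove make-up: -6 − 9 = -15 dBFS.
That's 6 dB above the -21 dBFS threshold.
Undo the ratio: input overshoot = 6 × 1.5 = 9 dB, giving input = -12 dBFS.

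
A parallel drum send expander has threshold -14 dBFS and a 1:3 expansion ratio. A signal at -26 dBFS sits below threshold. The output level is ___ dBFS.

Undershoot = (-14) − (-26) = 12 dB.
At 1:3, that expands to 36 dB under threshold.
Output = -14 − 36 = -50 dBFS.

-50 dBFS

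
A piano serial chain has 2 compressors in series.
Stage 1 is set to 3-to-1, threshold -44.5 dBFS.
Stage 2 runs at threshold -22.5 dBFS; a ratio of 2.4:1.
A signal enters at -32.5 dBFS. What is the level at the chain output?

-40.5 dBFS

Stage 1: -32.5 dBFS is 12 dB over -44.5 dBFS; at 3:1 that becomes 4 dB over, giving -40.5 dBFS.
Stage 2: -40.5 dBFS is at or below the -22.5 dBFS threshold — no compression; output -40.5 dBFS.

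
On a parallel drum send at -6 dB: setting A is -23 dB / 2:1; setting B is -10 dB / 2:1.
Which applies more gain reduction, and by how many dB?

A: GR = 17 − 17/2 = 8.5 dB.
B: GR = 4 − 4/2 = 2 dB.
A applies 6.5 dB more gain reduction.

A, by 6.5 dB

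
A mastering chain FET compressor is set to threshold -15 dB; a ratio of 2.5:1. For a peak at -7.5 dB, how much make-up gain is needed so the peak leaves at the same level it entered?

Overshoot 7.5 dB → 7.5/2.5 = 3 dB after compression, so the compressed level is -15 + 3 = -12 dB.
Make-up = target − compressed = -7.5 − (-12) = 4.5 dB.

4.5 dB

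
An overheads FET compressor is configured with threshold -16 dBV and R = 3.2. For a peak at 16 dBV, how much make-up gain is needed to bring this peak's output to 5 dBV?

11 dB

Without make-up, output = threshold + overshoot/3.2 = -16 + 10 = -6 dBV.
Gap to target: 11 dB.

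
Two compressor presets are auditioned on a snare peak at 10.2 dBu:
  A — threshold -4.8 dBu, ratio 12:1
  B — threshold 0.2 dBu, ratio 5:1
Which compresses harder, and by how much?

A: GR = 15 − 15/12 = 13.75 dB.
B: GR = 10 − 10/5 = 8 dB.
A reduces 5.75 dB more.

A, by 5.75 dB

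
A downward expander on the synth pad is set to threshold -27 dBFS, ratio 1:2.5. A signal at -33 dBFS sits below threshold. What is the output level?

-42 dBFS

The input is 6 dB below the -27 dBFS threshold.
A 1:2.5 expander multiplies undershoot by 2.5: 6 × 2.5 = 15 dB below threshold.
Output = -27 − 15 = -42 dBFS.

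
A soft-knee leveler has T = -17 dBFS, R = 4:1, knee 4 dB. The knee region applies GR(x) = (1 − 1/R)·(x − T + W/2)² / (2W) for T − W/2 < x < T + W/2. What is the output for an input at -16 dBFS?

-16.84375 dBFS

x − T + W/2 = -16 − (-17) + 2 = 3.
GR = (1 − 1/4) × 3² / 8 = 0.75 × 9 / 8 = 0.84375 dB.
Output = -16 − 0.84375 = -16.84375 dBFS.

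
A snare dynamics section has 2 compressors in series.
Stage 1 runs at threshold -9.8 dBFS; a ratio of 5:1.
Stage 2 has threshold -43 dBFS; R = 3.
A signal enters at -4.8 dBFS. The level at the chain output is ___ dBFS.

Stage 1: -4.8 dBFS is 5 dB over -9.8 dBFS; at 5:1 that becomes 1 dB over, giving -8.8 dBFS.
Stage 2: overshoot 34.2 dB → 34.2/3 = 11.4 dB → -31.6 dBFS.

-31.6 dBFS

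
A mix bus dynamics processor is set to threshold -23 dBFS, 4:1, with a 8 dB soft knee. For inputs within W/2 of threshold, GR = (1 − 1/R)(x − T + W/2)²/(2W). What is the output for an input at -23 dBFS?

-23.75 dBFS

x − T + W/2 = -23 − (-23) + 4 = 4.
GR = (1 − 1/4) × 4² / 16 = 0.75 × 16 / 16 = 0.75 dB.
Output = -23 − 0.75 = -23.75 dBFS.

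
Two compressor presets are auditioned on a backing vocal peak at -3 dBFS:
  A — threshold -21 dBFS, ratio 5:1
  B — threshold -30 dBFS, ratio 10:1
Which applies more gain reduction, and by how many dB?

B, by 9.9 dB

A: GR = 18 − 18/5 = 14.4 dB.
B: GR = 27 − 27/10 = 24.3 dB.
B reduces 9.9 dB more.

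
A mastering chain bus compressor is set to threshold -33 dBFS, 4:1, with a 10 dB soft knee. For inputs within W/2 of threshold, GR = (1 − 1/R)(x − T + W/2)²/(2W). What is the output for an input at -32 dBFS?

x − T + W/2 = -32 − (-33) + 5 = 6.
GR = (1 − 1/4) × 6² / 20 = 0.75 × 36 / 20 = 1.35 dB.
Output = -32 − 1.35 = -33.35 dBFS.

-33.35 dBFS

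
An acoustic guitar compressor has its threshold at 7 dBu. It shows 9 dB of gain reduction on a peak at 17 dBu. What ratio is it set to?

10:1

Input overshoot = 17 − 7 = 10 dB.
Output overshoot = 10 − 9 = 1 dB.
Ratio = input overshoot / output overshoot = 10 / 1 = 10.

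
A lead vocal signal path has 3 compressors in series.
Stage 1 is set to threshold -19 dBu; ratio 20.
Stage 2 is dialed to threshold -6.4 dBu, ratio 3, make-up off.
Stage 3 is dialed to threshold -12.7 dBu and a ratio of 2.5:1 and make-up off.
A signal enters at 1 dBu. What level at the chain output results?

-18 dBu

Stage 1: 1 dBu is 20 dB over -19 dBu; at 20:1 that becomes 1 dB over, giving -18 dBu.
Stage 2: -18 dBu ≤ -6.4 dBu, so stage 2 doesn't engage; output -18 dBu.
Stage 3: -18 dBu ≤ -12.7 dBu, so stage 3 doesn't engage; output -18 dBu.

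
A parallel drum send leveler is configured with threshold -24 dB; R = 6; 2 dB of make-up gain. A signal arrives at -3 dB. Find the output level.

The input is 21 dB above the -24 dB threshold.
6:1 compression reduces that to 21/6 = 3.5 dB over.
So the level is -24 + 3.5 = -20.5 dB; make-up adds 2 dB, giving -18.5 dB.

-18.5 dB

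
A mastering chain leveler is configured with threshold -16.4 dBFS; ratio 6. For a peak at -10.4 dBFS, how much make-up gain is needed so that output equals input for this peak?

5 dB

Overshoot 6 dB → 6/6 = 1 dB after compression, so the compressed level is -16.4 + 1 = -15.4 dBFS.
Make-up = target − compressed = -10.4 − (-15.4) = 5 dB.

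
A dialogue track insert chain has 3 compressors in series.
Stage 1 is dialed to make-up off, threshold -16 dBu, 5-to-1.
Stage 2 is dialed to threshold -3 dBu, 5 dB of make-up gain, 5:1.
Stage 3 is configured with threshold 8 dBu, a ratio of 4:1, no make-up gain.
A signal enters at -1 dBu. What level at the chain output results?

-8 dBu

Stage 1: overshoot 15 dB → 15/5 = 3 dB → -13 dBu.
Stage 2: -13 dBu ≤ -3 dBu, so stage 2 doesn't engage; make-up brings it to -8 dBu.
Stage 3: -8 dBu is at or below the 8 dBu threshold — no compression; output -8 dBu.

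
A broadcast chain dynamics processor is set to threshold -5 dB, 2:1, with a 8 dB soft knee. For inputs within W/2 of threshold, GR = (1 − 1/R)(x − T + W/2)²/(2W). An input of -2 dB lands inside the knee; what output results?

-3.53125 dB

x − T + W/2 = -2 − (-5) + 4 = 7.
GR = (1 − 1/2) × 7² / 16 = 0.5 × 49 / 16 = 1.53125 dB.
Output = -2 − 1.53125 = -3.53125 dB.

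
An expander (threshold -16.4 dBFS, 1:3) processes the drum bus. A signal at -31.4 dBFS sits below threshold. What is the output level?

-61.4 dBFS

The input is 15 dB below the -16.4 dBFS threshold.
A 1:3 expander multiplies undershoot by 3: 15 × 3 = 45 dB below threshold.
Output = -16.4 − 45 = -61.4 dBFS.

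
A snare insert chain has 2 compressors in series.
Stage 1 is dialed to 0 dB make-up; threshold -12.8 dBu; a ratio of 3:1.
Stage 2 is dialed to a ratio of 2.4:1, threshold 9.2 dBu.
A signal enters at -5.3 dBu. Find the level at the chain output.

-10.3 dBu

Stage 1: 7.5 dB above -12.8 dBu, reduced 3:1 to 2.5 dB above → -10.3 dBu.
Stage 2: -10.3 dBu ≤ 9.2 dBu, so stage 2 doesn't engage; output -10.3 dBu.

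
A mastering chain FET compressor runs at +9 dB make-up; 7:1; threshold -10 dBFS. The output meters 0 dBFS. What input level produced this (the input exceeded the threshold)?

-3 dBFS

Remove make-up: 0 − 9 = -9 dBFS.
The compressed level sits -9 − (-10) = 1 dB over threshold.
Before 7:1 compression the overshoot was 1 × 7 = 7 dB, so input = -10 + 7 = -3 dBFS.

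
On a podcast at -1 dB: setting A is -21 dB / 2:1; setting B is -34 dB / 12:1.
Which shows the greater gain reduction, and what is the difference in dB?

A: 20 dB over, compressed to 10 dB over, so 10 dB of GR.
B: 33 dB over, compressed to 2.75 dB over, so 30.25 dB of GR.
B reduces 20.25 dB more.

B, by 20.25 dB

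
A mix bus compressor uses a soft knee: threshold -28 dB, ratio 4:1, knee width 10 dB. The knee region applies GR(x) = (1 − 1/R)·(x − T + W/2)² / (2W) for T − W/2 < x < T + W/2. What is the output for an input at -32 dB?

x − T + W/2 = -32 − (-28) + 5 = 1.
GR = (1 − 1/4) × 1² / 20 = 0.75 × 1 / 20 = 0.0375 dB.
Output = -32 − 0.0375 = -32.0375 dB.

-32.0375 dB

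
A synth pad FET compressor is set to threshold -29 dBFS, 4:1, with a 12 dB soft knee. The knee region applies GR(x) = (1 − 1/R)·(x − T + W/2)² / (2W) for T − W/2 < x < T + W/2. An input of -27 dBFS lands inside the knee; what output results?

-29 dBFS

x − T + W/2 = -27 − (-29) + 6 = 8.
GR = (1 − 1/4) × 8² / 24 = 0.75 × 64 / 24 = 2 dB.
Output = -27 − 2 = -29 dBFS.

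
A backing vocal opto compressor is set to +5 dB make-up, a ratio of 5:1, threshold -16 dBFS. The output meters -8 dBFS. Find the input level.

-1 dBFS

Remove make-up: -8 − 5 = -13 dBFS.
Post-compression overshoot = -13 − (-16) = 3 dB.
Input overshoot = R × output overshoot = 15 dB → input = -16 + 15 = -1 dBFS.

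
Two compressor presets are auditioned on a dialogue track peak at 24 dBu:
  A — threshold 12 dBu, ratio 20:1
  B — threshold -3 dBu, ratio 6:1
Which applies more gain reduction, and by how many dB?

A: overshoot 12 dB → output overshoot 0.6 dB → GR 11.4 dB.
B: overshoot 27 dB → output overshoot 4.5 dB → GR 22.5 dB.
B applies 11.1 dB more gain reduction.

B, by 11.1 dB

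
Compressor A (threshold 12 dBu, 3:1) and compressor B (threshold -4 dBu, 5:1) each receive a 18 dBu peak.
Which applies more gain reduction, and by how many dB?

A: overshoot 6 dB → output overshoot 2 dB → GR 4 dB.
B: overshoot 22 dB → output overshoot 4.4 dB → GR 17.6 dB.
Difference: 13.6 dB in favour of B.

B, by 13.6 dB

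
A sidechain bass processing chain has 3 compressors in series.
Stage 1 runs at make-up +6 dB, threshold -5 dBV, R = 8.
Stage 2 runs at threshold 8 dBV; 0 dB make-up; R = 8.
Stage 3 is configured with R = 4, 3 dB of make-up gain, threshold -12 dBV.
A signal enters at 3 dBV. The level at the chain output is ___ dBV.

-5.5 dBV

Stage 1: 3 dBV is 8 dB over -5 dBV; at 8:1 that becomes 1 dB over, giving -4 dBV; +6 dB make-up → 2 dBV.
Stage 2: 2 dBV ≤ 8 dBV, so stage 2 doesn't engage; output 2 dBV.
Stage 3: 14 dB above -12 dBV, reduced 4:1 to 3.5 dB above → -8.5 dBV; +3 dB make-up → -5.5 dBV.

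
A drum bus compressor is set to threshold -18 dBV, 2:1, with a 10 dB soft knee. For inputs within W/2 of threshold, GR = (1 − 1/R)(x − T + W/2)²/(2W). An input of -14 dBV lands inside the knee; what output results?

x − T + W/2 = -14 − (-18) + 5 = 9.
GR = (1 − 1/2) × 9² / 20 = 0.5 × 81 / 20 = 2.025 dB.
Output = -14 − 2.025 = -16.025 dBV.

-16.025 dBV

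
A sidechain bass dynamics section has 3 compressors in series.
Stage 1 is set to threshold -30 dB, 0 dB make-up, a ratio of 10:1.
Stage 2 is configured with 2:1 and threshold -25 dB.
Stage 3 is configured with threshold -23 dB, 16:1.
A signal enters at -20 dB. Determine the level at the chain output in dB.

Stage 1: 10 dB above -30 dB, reduced 10:1 to 1 dB above → -29 dB.
Stage 2: -29 dB ≤ -25 dB, so stage 2 doesn't engage; output -29 dB.
Stage 3: -29 dB is at or below the -23 dB threshold — no compression; output -29 dB.

-29 dB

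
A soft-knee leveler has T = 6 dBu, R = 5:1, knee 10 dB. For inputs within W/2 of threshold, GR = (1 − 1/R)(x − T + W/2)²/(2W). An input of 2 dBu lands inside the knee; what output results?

x − T + W/2 = 2 − 6 + 5 = 1.
GR = (1 − 1/5) × 1² / 20 = 0.8 × 1 / 20 = 0.04 dB.
Output = 2 − 0.04 = 1.96 dBu.

1.96 dBu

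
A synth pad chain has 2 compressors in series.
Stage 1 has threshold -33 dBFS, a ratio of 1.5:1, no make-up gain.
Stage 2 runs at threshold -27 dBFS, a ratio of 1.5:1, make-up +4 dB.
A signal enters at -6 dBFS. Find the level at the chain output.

-15 dBFS

Stage 1: overshoot 27 dB → 27/1.5 = 18 dB → -15 dBFS.
Stage 2: 12 dB above -27 dBFS, reduced 1.5:1 to 8 dB above → -19 dBFS; +4 dB make-up → -15 dBFS.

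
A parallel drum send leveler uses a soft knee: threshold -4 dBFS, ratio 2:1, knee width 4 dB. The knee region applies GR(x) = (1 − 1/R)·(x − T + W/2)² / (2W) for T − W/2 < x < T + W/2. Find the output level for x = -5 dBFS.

x − T + W/2 = -5 − (-4) + 2 = 1.
GR = (1 − 1/2) × 1² / 8 = 0.5 × 1 / 8 = 0.0625 dB.
Output = -5 − 0.0625 = -5.0625 dBFS.

-5.0625 dBFS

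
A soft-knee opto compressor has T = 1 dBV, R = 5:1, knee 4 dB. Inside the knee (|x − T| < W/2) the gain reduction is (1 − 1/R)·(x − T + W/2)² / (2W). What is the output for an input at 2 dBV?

1.1 dBV

x − T + W/2 = 2 − 1 + 2 = 3.
GR = (1 − 1/5) × 3² / 8 = 0.8 × 9 / 8 = 0.9 dB.
Output = 2 − 0.9 = 1.1 dBV.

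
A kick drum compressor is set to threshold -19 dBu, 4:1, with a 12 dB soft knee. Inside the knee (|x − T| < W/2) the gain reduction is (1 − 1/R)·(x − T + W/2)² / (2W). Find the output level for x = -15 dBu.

-18.125 dBu

x − T + W/2 = -15 − (-19) + 6 = 10.
GR = (1 − 1/4) × 10² / 24 = 0.75 × 100 / 24 = 3.125 dB.
Output = -15 − 3.125 = -18.125 dBu.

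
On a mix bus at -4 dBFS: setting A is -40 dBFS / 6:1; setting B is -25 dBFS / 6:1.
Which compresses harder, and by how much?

A: GR = 36 − 36/6 = 30 dB.
B: GR = 21 − 21/6 = 17.5 dB.
Difference: 12.5 dB in favour of A.

A, by 12.5 dB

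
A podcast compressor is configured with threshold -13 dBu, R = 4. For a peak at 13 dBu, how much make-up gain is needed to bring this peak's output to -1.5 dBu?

5 dB

The peak compresses to -13 + 26/4 = -6.5 dBu.
To reach -1.5 dBu requires -1.5 − (-6.5) = 5 dB of make-up.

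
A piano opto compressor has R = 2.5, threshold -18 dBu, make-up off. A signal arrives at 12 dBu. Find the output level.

-6 dBu

The input is 30 dB above the -18 dBu threshold.
The 30 dB excess becomes 12 dB after 2.5:1 reduction.
That puts the output at -6 dBu.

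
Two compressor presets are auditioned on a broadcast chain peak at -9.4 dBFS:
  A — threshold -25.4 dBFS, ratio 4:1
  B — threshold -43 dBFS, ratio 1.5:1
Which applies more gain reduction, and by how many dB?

A: overshoot 16 dB → output overshoot 4 dB → GR 12 dB.
B: overshoot 33.6 dB → output overshoot 22.4 dB → GR 11.2 dB.
A applies 0.8 dB more gain reduction.

A, by 0.8 dB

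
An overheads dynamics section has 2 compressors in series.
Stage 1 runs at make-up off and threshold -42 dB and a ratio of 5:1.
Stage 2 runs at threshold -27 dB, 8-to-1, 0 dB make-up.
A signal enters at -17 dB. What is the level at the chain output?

Stage 1: overshoot 25 dB → 25/5 = 5 dB → -37 dB.
Stage 2: below threshold (-37 ≤ -27); passes unchanged; output -37 dB.

-37 dB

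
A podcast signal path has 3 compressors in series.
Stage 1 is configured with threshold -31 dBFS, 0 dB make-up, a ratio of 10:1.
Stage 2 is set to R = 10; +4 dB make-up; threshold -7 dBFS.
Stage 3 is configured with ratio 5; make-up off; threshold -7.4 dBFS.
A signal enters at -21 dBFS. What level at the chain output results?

-26 dBFS

Stage 1: overshoot 10 dB → 10/10 = 1 dB → -30 dBFS.
Stage 2: -30 dBFS ≤ -7 dBFS, so stage 2 doesn't engage; make-up brings it to -26 dBFS.
Stage 3: -26 dBFS is at or below the -7.4 dBFS threshold — no compression; output -26 dBFS.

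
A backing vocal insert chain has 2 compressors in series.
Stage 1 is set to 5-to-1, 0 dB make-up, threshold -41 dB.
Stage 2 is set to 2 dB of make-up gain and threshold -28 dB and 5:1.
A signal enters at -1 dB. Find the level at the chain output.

-31 dB

Stage 1: 40 dB above -41 dB, reduced 5:1 to 8 dB above → -33 dB.
Stage 2: -33 dB is at or below the -28 dB threshold — no compression; make-up brings it to -31 dB.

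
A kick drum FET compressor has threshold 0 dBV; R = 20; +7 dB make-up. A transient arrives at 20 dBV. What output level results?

Overshoot: 20 − 0 = 20 dB.
20:1 compression reduces that to 20/20 = 1 dB over.
Output = 0 + 1 = 1 dBV; make-up adds 7 dB, giving 8 dBV.

8 dBV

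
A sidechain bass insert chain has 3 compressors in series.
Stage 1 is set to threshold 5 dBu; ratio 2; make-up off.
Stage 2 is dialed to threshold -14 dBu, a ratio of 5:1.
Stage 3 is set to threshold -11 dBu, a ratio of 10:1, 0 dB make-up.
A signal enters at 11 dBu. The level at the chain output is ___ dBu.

-10.86 dBu

Stage 1: 6 dB above 5 dBu, reduced 2:1 to 3 dB above → 8 dBu.
Stage 2: 8 dBu is 22 dB over -14 dBu; at 5:1 that becomes 4.4 dB over, giving -9.6 dBu.
Stage 3: overshoot 1.4 dB → 1.4/10 = 0.14 dB → -10.86 dBu.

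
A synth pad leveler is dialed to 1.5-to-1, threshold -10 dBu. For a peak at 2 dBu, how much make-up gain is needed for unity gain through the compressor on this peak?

4 dB

Overshoot 12 dB → 12/1.5 = 8 dB after compression, so the compressed level is -10 + 8 = -2 dBu.
Make-up = target − compressed = 2 − (-2) = 4 dB.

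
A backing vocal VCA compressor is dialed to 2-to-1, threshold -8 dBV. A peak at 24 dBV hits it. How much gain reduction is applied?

16 dB

24 dBV exceeds the threshold by 32 dB.
A 2:1 ratio leaves 16 dB of that excess.
GR = overshoot in − overshoot out = 32 − 16 = 16 dB.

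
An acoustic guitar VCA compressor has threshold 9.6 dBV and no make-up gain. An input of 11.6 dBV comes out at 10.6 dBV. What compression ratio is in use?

2:1

Input overshoot = 11.6 − 9.6 = 2 dB; output overshoot = 10.6 − 9.6 = 1 dB.
Ratio = 2 / 1 = 2.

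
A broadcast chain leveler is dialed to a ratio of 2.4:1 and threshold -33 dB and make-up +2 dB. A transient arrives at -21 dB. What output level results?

The input is 12 dB above the -33 dB threshold.
2.4:1 compression reduces that to 12/2.4 = 5 dB over.
That puts the output at -28 dB; make-up adds 2 dB, giving -26 dB.

-26 dB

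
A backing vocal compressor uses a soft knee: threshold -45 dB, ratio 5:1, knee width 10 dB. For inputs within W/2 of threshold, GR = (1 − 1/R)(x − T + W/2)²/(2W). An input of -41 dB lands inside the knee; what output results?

x − T + W/2 = -41 − (-45) + 5 = 9.
GR = (1 − 1/5) × 9² / 20 = 0.8 × 81 / 20 = 3.24 dB.
Output = -41 − 3.24 = -44.24 dB.

-44.24 dB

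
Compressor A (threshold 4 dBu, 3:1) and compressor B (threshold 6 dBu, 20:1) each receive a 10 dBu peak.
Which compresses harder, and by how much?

A: 6 dB over, compressed to 2 dB over, so 4 dB of GR.
B: 4 dB over, compressed to 0.2 dB over, so 3.8 dB of GR.
A applies 0.2 dB more gain reduction.

A, by 0.2 dB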